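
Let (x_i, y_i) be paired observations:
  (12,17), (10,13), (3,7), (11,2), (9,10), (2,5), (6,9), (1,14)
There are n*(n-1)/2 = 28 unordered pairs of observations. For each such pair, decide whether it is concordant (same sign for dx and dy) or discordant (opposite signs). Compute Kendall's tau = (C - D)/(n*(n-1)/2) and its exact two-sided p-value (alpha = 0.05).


Step 1: Enumerate the 28 unordered pairs (i,j) with i<j and classify each by sign(x_j-x_i) * sign(y_j-y_i).
  (1,2):dx=-2,dy=-4->C; (1,3):dx=-9,dy=-10->C; (1,4):dx=-1,dy=-15->C; (1,5):dx=-3,dy=-7->C
  (1,6):dx=-10,dy=-12->C; (1,7):dx=-6,dy=-8->C; (1,8):dx=-11,dy=-3->C; (2,3):dx=-7,dy=-6->C
  (2,4):dx=+1,dy=-11->D; (2,5):dx=-1,dy=-3->C; (2,6):dx=-8,dy=-8->C; (2,7):dx=-4,dy=-4->C
  (2,8):dx=-9,dy=+1->D; (3,4):dx=+8,dy=-5->D; (3,5):dx=+6,dy=+3->C; (3,6):dx=-1,dy=-2->C
  (3,7):dx=+3,dy=+2->C; (3,8):dx=-2,dy=+7->D; (4,5):dx=-2,dy=+8->D; (4,6):dx=-9,dy=+3->D
  (4,7):dx=-5,dy=+7->D; (4,8):dx=-10,dy=+12->D; (5,6):dx=-7,dy=-5->C; (5,7):dx=-3,dy=-1->C
  (5,8):dx=-8,dy=+4->D; (6,7):dx=+4,dy=+4->C; (6,8):dx=-1,dy=+9->D; (7,8):dx=-5,dy=+5->D
Step 2: C = 17, D = 11, total pairs = 28.
Step 3: tau = (C - D)/(n(n-1)/2) = (17 - 11)/28 = 0.214286.
Step 4: Exact two-sided p-value (enumerate n! = 40320 permutations of y under H0): p = 0.548413.
Step 5: alpha = 0.05. fail to reject H0.

tau_b = 0.2143 (C=17, D=11), p = 0.548413, fail to reject H0.


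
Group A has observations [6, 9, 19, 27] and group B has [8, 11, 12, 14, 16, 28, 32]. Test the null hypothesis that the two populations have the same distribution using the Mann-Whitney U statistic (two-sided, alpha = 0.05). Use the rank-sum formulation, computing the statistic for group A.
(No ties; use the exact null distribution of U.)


Step 1: Combine and sort all 11 observations; assign midranks.
sorted (value, group): (6,X), (8,Y), (9,X), (11,Y), (12,Y), (14,Y), (16,Y), (19,X), (27,X), (28,Y), (32,Y)
ranks: 6->1, 8->2, 9->3, 11->4, 12->5, 14->6, 16->7, 19->8, 27->9, 28->10, 32->11
Step 2: Rank sum for X: R1 = 1 + 3 + 8 + 9 = 21.
Step 3: U_X = R1 - n1(n1+1)/2 = 21 - 4*5/2 = 21 - 10 = 11.
       U_Y = n1*n2 - U_X = 28 - 11 = 17.
Step 4: No ties, so the exact null distribution of U (based on enumerating the C(11,4) = 330 equally likely rank assignments) gives the two-sided p-value.
Step 5: p-value = 0.648485; compare to alpha = 0.05. fail to reject H0.

U_X = 11, p = 0.648485, fail to reject H0 at alpha = 0.05.


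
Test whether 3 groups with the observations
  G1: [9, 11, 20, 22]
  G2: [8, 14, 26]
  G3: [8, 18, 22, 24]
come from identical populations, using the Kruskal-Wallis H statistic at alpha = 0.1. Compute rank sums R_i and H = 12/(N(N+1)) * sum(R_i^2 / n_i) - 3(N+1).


Step 1: Combine all N = 11 observations and assign midranks.
sorted (value, group, rank): (8,G2,1.5), (8,G3,1.5), (9,G1,3), (11,G1,4), (14,G2,5), (18,G3,6), (20,G1,7), (22,G1,8.5), (22,G3,8.5), (24,G3,10), (26,G2,11)
Step 2: Sum ranks within each group.
R_1 = 22.5 (n_1 = 4)
R_2 = 17.5 (n_2 = 3)
R_3 = 26 (n_3 = 4)
Step 3: H = 12/(N(N+1)) * sum(R_i^2/n_i) - 3(N+1)
     = 12/(11*12) * (22.5^2/4 + 17.5^2/3 + 26^2/4) - 3*12
     = 0.090909 * 397.646 - 36
     = 0.149621.
Step 4: Ties present; correction factor C = 1 - 12/(11^3 - 11) = 0.990909. Corrected H = 0.149621 / 0.990909 = 0.150994.
Step 5: Under H0, H ~ chi^2(2); p-value = 0.927283.
Step 6: alpha = 0.1. fail to reject H0.

H = 0.1510, df = 2, p = 0.927283, fail to reject H0.


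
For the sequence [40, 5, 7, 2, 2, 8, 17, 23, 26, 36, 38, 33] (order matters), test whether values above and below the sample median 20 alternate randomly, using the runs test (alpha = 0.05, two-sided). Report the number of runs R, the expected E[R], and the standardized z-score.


Step 1: Compute median = 20; label A = above, B = below.
Labels in order: ABBBBBBAAAAA  (n_A = 6, n_B = 6)
Step 2: Count runs R = 3.
Step 3: Under H0 (random ordering), E[R] = 2*n_A*n_B/(n_A+n_B) + 1 = 2*6*6/12 + 1 = 7.0000.
        Var[R] = 2*n_A*n_B*(2*n_A*n_B - n_A - n_B) / ((n_A+n_B)^2 * (n_A+n_B-1)) = 4320/1584 = 2.7273.
        SD[R] = 1.6514.
Step 4: Continuity-corrected z = (R + 0.5 - E[R]) / SD[R] = (3 + 0.5 - 7.0000) / 1.6514 = -2.1194.
Step 5: Two-sided p-value via normal approximation = 2*(1 - Phi(|z|)) = 0.034060.
Step 6: alpha = 0.05. reject H0.

R = 3, z = -2.1194, p = 0.034060, reject H0.


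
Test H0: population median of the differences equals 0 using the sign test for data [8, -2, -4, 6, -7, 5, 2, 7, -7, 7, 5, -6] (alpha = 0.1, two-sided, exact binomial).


Step 1: Discard zero differences. Original n = 12; n_eff = number of nonzero differences = 12.
Nonzero differences (with sign): +8, -2, -4, +6, -7, +5, +2, +7, -7, +7, +5, -6
Step 2: Count signs: positive = 7, negative = 5.
Step 3: Under H0: P(positive) = 0.5, so the number of positives S ~ Bin(12, 0.5).
Step 4: Two-sided exact p-value = sum of Bin(12,0.5) probabilities at or below the observed probability = 0.774414.
Step 5: alpha = 0.1. fail to reject H0.

n_eff = 12, pos = 7, neg = 5, p = 0.774414, fail to reject H0.


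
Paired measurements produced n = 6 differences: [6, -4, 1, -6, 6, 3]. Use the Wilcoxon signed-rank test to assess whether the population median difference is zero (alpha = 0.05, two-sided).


Step 1: Drop any zero differences (none here) and take |d_i|.
|d| = [6, 4, 1, 6, 6, 3]
Step 2: Midrank |d_i| (ties get averaged ranks).
ranks: |6|->5, |4|->3, |1|->1, |6|->5, |6|->5, |3|->2
Step 3: Attach original signs; sum ranks with positive sign and with negative sign.
W+ = 5 + 1 + 5 + 2 = 13
W- = 3 + 5 = 8
(Check: W+ + W- = 21 should equal n(n+1)/2 = 21.)
Step 4: Test statistic W = min(W+, W-) = 8.
Step 5: Ties in |d|, so use the tie-corrected normal approximation.
        E[W] = n(n+1)/4 = 6*7/4 = 10.5.
        Tie groups: |d|=6 (t=3); sum(t^3 - t) = 24.
        Var[W] = n(n+1)(2n+1)/24 - sum(t^3-t)/48 = 546/24 - 24/48 = 22.25.
        z = (W - E[W]) / sqrt(Var[W]) = (8 - 10.5) / 4.7170 = -0.5300.
        Two-sided p = 2*Phi(z) = 0.596113.
Step 6: alpha = 0.05. fail to reject H0.

W+ = 13, W- = 8, W = min = 8, p = 0.596113, fail to reject H0.


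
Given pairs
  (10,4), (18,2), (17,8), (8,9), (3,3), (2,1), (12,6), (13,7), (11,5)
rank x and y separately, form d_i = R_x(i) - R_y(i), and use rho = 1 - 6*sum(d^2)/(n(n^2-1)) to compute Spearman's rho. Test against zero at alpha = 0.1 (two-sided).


Step 1: Rank x and y separately (midranks; no ties here).
rank(x): 10->4, 18->9, 17->8, 8->3, 3->2, 2->1, 12->6, 13->7, 11->5
rank(y): 4->4, 2->2, 8->8, 9->9, 3->3, 1->1, 6->6, 7->7, 5->5
Step 2: d_i = R_x(i) - R_y(i); compute d_i^2.
  (4-4)^2=0, (9-2)^2=49, (8-8)^2=0, (3-9)^2=36, (2-3)^2=1, (1-1)^2=0, (6-6)^2=0, (7-7)^2=0, (5-5)^2=0
sum(d^2) = 86.
Step 3: rho = 1 - 6*86 / (9*(9^2 - 1)) = 1 - 516/720 = 0.283333.
Step 4: Under H0, t = rho * sqrt((n-2)/(1-rho^2)) = 0.7817 ~ t(7).
Step 5: Two-sided p-value from the t-distribution with 7 df = 0.460030.
Step 6: alpha = 0.1. fail to reject H0.

rho = 0.2833, p = 0.460030, fail to reject H0 at alpha = 0.1.


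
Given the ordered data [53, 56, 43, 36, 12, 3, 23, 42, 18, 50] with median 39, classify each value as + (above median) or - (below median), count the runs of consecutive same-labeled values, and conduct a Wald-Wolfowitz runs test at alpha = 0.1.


Step 1: Compute median = 39; label A = above, B = below.
Labels in order: AAABBBBABA  (n_A = 5, n_B = 5)
Step 2: Count runs R = 5.
Step 3: Under H0 (random ordering), E[R] = 2*n_A*n_B/(n_A+n_B) + 1 = 2*5*5/10 + 1 = 6.0000.
        Var[R] = 2*n_A*n_B*(2*n_A*n_B - n_A - n_B) / ((n_A+n_B)^2 * (n_A+n_B-1)) = 2000/900 = 2.2222.
        SD[R] = 1.4907.
Step 4: Continuity-corrected z = (R + 0.5 - E[R]) / SD[R] = (5 + 0.5 - 6.0000) / 1.4907 = -0.3354.
Step 5: Two-sided p-value via normal approximation = 2*(1 - Phi(|z|)) = 0.737316.
Step 6: alpha = 0.1. fail to reject H0.

R = 5, z = -0.3354, p = 0.737316, fail to reject H0.


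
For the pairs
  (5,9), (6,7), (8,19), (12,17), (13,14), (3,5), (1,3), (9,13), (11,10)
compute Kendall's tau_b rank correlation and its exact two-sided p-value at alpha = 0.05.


Step 1: Enumerate the 36 unordered pairs (i,j) with i<j and classify each by sign(x_j-x_i) * sign(y_j-y_i).
  (1,2):dx=+1,dy=-2->D; (1,3):dx=+3,dy=+10->C; (1,4):dx=+7,dy=+8->C; (1,5):dx=+8,dy=+5->C
  (1,6):dx=-2,dy=-4->C; (1,7):dx=-4,dy=-6->C; (1,8):dx=+4,dy=+4->C; (1,9):dx=+6,dy=+1->C
  (2,3):dx=+2,dy=+12->C; (2,4):dx=+6,dy=+10->C; (2,5):dx=+7,dy=+7->C; (2,6):dx=-3,dy=-2->C
  (2,7):dx=-5,dy=-4->C; (2,8):dx=+3,dy=+6->C; (2,9):dx=+5,dy=+3->C; (3,4):dx=+4,dy=-2->D
  (3,5):dx=+5,dy=-5->D; (3,6):dx=-5,dy=-14->C; (3,7):dx=-7,dy=-16->C; (3,8):dx=+1,dy=-6->D
  (3,9):dx=+3,dy=-9->D; (4,5):dx=+1,dy=-3->D; (4,6):dx=-9,dy=-12->C; (4,7):dx=-11,dy=-14->C
  (4,8):dx=-3,dy=-4->C; (4,9):dx=-1,dy=-7->C; (5,6):dx=-10,dy=-9->C; (5,7):dx=-12,dy=-11->C
  (5,8):dx=-4,dy=-1->C; (5,9):dx=-2,dy=-4->C; (6,7):dx=-2,dy=-2->C; (6,8):dx=+6,dy=+8->C
  (6,9):dx=+8,dy=+5->C; (7,8):dx=+8,dy=+10->C; (7,9):dx=+10,dy=+7->C; (8,9):dx=+2,dy=-3->D
Step 2: C = 29, D = 7, total pairs = 36.
Step 3: tau = (C - D)/(n(n-1)/2) = (29 - 7)/36 = 0.611111.
Step 4: Exact two-sided p-value (enumerate n! = 362880 permutations of y under H0): p = 0.024741.
Step 5: alpha = 0.05. reject H0.

tau_b = 0.6111 (C=29, D=7), p = 0.024741, reject H0.


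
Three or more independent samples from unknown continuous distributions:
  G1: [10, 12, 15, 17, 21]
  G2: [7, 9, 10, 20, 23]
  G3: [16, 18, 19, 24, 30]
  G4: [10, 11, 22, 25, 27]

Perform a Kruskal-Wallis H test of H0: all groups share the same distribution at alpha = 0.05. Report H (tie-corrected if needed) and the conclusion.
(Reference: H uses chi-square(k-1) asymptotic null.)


Step 1: Combine all N = 20 observations and assign midranks.
sorted (value, group, rank): (7,G2,1), (9,G2,2), (10,G1,4), (10,G2,4), (10,G4,4), (11,G4,6), (12,G1,7), (15,G1,8), (16,G3,9), (17,G1,10), (18,G3,11), (19,G3,12), (20,G2,13), (21,G1,14), (22,G4,15), (23,G2,16), (24,G3,17), (25,G4,18), (27,G4,19), (30,G3,20)
Step 2: Sum ranks within each group.
R_1 = 43 (n_1 = 5)
R_2 = 36 (n_2 = 5)
R_3 = 69 (n_3 = 5)
R_4 = 62 (n_4 = 5)
Step 3: H = 12/(N(N+1)) * sum(R_i^2/n_i) - 3(N+1)
     = 12/(20*21) * (43^2/5 + 36^2/5 + 69^2/5 + 62^2/5) - 3*21
     = 0.028571 * 2350 - 63
     = 4.142857.
Step 4: Ties present; correction factor C = 1 - 24/(20^3 - 20) = 0.996992. Corrected H = 4.142857 / 0.996992 = 4.155354.
Step 5: Under H0, H ~ chi^2(3); p-value = 0.245170.
Step 6: alpha = 0.05. fail to reject H0.

H = 4.1554, df = 3, p = 0.245170, fail to reject H0.


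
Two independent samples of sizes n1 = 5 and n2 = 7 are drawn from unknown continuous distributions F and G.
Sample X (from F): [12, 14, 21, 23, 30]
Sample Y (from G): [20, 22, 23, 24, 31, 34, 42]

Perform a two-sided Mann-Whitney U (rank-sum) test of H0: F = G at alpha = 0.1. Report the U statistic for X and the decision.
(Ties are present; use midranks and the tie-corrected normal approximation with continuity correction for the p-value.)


Step 1: Combine and sort all 12 observations; assign midranks.
sorted (value, group): (12,X), (14,X), (20,Y), (21,X), (22,Y), (23,X), (23,Y), (24,Y), (30,X), (31,Y), (34,Y), (42,Y)
ranks: 12->1, 14->2, 20->3, 21->4, 22->5, 23->6.5, 23->6.5, 24->8, 30->9, 31->10, 34->11, 42->12
Step 2: Rank sum for X: R1 = 1 + 2 + 4 + 6.5 + 9 = 22.5.
Step 3: U_X = R1 - n1(n1+1)/2 = 22.5 - 5*6/2 = 22.5 - 15 = 7.5.
       U_Y = n1*n2 - U_X = 35 - 7.5 = 27.5.
Step 4: Ties are present, so use the tie-corrected normal approximation (with continuity correction) for the p-value.
Step 5: p-value = 0.122225; compare to alpha = 0.1. fail to reject H0.

U_X = 7.5, p = 0.122225, fail to reject H0 at alpha = 0.1.


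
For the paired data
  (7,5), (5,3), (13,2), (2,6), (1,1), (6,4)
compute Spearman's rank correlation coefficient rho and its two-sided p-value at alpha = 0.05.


Step 1: Rank x and y separately (midranks; no ties here).
rank(x): 7->5, 5->3, 13->6, 2->2, 1->1, 6->4
rank(y): 5->5, 3->3, 2->2, 6->6, 1->1, 4->4
Step 2: d_i = R_x(i) - R_y(i); compute d_i^2.
  (5-5)^2=0, (3-3)^2=0, (6-2)^2=16, (2-6)^2=16, (1-1)^2=0, (4-4)^2=0
sum(d^2) = 32.
Step 3: rho = 1 - 6*32 / (6*(6^2 - 1)) = 1 - 192/210 = 0.085714.
Step 4: Under H0, t = rho * sqrt((n-2)/(1-rho^2)) = 0.1721 ~ t(4).
Step 5: Two-sided p-value from the t-distribution with 4 df = 0.871743.
Step 6: alpha = 0.05. fail to reject H0.

rho = 0.0857, p = 0.871743, fail to reject H0 at alpha = 0.05.


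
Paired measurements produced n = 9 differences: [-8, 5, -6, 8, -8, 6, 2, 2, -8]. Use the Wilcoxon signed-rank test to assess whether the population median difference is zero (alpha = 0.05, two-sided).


Step 1: Drop any zero differences (none here) and take |d_i|.
|d| = [8, 5, 6, 8, 8, 6, 2, 2, 8]
Step 2: Midrank |d_i| (ties get averaged ranks).
ranks: |8|->7.5, |5|->3, |6|->4.5, |8|->7.5, |8|->7.5, |6|->4.5, |2|->1.5, |2|->1.5, |8|->7.5
Step 3: Attach original signs; sum ranks with positive sign and with negative sign.
W+ = 3 + 7.5 + 4.5 + 1.5 + 1.5 = 18
W- = 7.5 + 4.5 + 7.5 + 7.5 = 27
(Check: W+ + W- = 45 should equal n(n+1)/2 = 45.)
Step 4: Test statistic W = min(W+, W-) = 18.
Step 5: Ties in |d|, so use the tie-corrected normal approximation.
        E[W] = n(n+1)/4 = 9*10/4 = 22.5.
        Tie groups: |d|=2 (t=2), |d|=6 (t=2), |d|=8 (t=4); sum(t^3 - t) = 72.
        Var[W] = n(n+1)(2n+1)/24 - sum(t^3-t)/48 = 1710/24 - 72/48 = 69.75.
        z = (W - E[W]) / sqrt(Var[W]) = (18 - 22.5) / 8.3516 = -0.5388.
        Two-sided p = 2*Phi(z) = 0.590014.
Step 6: alpha = 0.05. fail to reject H0.

W+ = 18, W- = 27, W = min = 18, p = 0.590014, fail to reject H0.


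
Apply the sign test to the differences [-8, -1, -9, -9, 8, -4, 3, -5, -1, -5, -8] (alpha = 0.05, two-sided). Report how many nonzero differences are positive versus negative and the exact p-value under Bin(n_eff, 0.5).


Step 1: Discard zero differences. Original n = 11; n_eff = number of nonzero differences = 11.
Nonzero differences (with sign): -8, -1, -9, -9, +8, -4, +3, -5, -1, -5, -8
Step 2: Count signs: positive = 2, negative = 9.
Step 3: Under H0: P(positive) = 0.5, so the number of positives S ~ Bin(11, 0.5).
Step 4: Two-sided exact p-value = sum of Bin(11,0.5) probabilities at or below the observed probability = 0.065430.
Step 5: alpha = 0.05. fail to reject H0.

n_eff = 11, pos = 2, neg = 9, p = 0.065430, fail to reject H0.


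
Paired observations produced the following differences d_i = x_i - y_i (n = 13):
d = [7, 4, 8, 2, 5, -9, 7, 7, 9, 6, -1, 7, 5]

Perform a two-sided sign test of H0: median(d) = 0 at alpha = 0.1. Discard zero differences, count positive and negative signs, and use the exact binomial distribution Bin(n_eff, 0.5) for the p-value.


Step 1: Discard zero differences. Original n = 13; n_eff = number of nonzero differences = 13.
Nonzero differences (with sign): +7, +4, +8, +2, +5, -9, +7, +7, +9, +6, -1, +7, +5
Step 2: Count signs: positive = 11, negative = 2.
Step 3: Under H0: P(positive) = 0.5, so the number of positives S ~ Bin(13, 0.5).
Step 4: Two-sided exact p-value = sum of Bin(13,0.5) probabilities at or below the observed probability = 0.022461.
Step 5: alpha = 0.1. reject H0.

n_eff = 13, pos = 11, neg = 2, p = 0.022461, reject H0.


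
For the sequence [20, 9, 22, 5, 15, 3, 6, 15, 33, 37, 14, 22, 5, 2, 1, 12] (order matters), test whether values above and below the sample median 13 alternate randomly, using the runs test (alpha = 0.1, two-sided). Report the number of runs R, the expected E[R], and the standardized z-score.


Step 1: Compute median = 13; label A = above, B = below.
Labels in order: ABABABBAAAAABBBB  (n_A = 8, n_B = 8)
Step 2: Count runs R = 8.
Step 3: Under H0 (random ordering), E[R] = 2*n_A*n_B/(n_A+n_B) + 1 = 2*8*8/16 + 1 = 9.0000.
        Var[R] = 2*n_A*n_B*(2*n_A*n_B - n_A - n_B) / ((n_A+n_B)^2 * (n_A+n_B-1)) = 14336/3840 = 3.7333.
        SD[R] = 1.9322.
Step 4: Continuity-corrected z = (R + 0.5 - E[R]) / SD[R] = (8 + 0.5 - 9.0000) / 1.9322 = -0.2588.
Step 5: Two-sided p-value via normal approximation = 2*(1 - Phi(|z|)) = 0.795809.
Step 6: alpha = 0.1. fail to reject H0.

R = 8, z = -0.2588, p = 0.795809, fail to reject H0.


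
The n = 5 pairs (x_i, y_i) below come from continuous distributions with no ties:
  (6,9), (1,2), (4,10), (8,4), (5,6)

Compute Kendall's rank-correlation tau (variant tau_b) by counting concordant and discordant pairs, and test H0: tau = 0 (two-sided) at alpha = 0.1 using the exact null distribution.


Step 1: Enumerate the 10 unordered pairs (i,j) with i<j and classify each by sign(x_j-x_i) * sign(y_j-y_i).
  (1,2):dx=-5,dy=-7->C; (1,3):dx=-2,dy=+1->D; (1,4):dx=+2,dy=-5->D; (1,5):dx=-1,dy=-3->C
  (2,3):dx=+3,dy=+8->C; (2,4):dx=+7,dy=+2->C; (2,5):dx=+4,dy=+4->C; (3,4):dx=+4,dy=-6->D
  (3,5):dx=+1,dy=-4->D; (4,5):dx=-3,dy=+2->D
Step 2: C = 5, D = 5, total pairs = 10.
Step 3: tau = (C - D)/(n(n-1)/2) = (5 - 5)/10 = 0.000000.
Step 4: Exact two-sided p-value (enumerate n! = 120 permutations of y under H0): p = 1.000000.
Step 5: alpha = 0.1. fail to reject H0.

tau_b = 0.0000 (C=5, D=5), p = 1.000000, fail to reject H0.


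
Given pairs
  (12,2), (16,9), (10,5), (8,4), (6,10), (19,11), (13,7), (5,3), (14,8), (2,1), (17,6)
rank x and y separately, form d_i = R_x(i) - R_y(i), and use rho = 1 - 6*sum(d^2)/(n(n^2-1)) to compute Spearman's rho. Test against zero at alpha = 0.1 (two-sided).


Step 1: Rank x and y separately (midranks; no ties here).
rank(x): 12->6, 16->9, 10->5, 8->4, 6->3, 19->11, 13->7, 5->2, 14->8, 2->1, 17->10
rank(y): 2->2, 9->9, 5->5, 4->4, 10->10, 11->11, 7->7, 3->3, 8->8, 1->1, 6->6
Step 2: d_i = R_x(i) - R_y(i); compute d_i^2.
  (6-2)^2=16, (9-9)^2=0, (5-5)^2=0, (4-4)^2=0, (3-10)^2=49, (11-11)^2=0, (7-7)^2=0, (2-3)^2=1, (8-8)^2=0, (1-1)^2=0, (10-6)^2=16
sum(d^2) = 82.
Step 3: rho = 1 - 6*82 / (11*(11^2 - 1)) = 1 - 492/1320 = 0.627273.
Step 4: Under H0, t = rho * sqrt((n-2)/(1-rho^2)) = 2.4163 ~ t(9).
Step 5: Two-sided p-value from the t-distribution with 9 df = 0.038845.
Step 6: alpha = 0.1. reject H0.

rho = 0.6273, p = 0.038845, reject H0 at alpha = 0.1.


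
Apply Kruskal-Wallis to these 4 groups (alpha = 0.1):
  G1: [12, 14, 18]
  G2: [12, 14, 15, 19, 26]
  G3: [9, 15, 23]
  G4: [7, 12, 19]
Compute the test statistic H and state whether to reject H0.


Step 1: Combine all N = 14 observations and assign midranks.
sorted (value, group, rank): (7,G4,1), (9,G3,2), (12,G1,4), (12,G2,4), (12,G4,4), (14,G1,6.5), (14,G2,6.5), (15,G2,8.5), (15,G3,8.5), (18,G1,10), (19,G2,11.5), (19,G4,11.5), (23,G3,13), (26,G2,14)
Step 2: Sum ranks within each group.
R_1 = 20.5 (n_1 = 3)
R_2 = 44.5 (n_2 = 5)
R_3 = 23.5 (n_3 = 3)
R_4 = 16.5 (n_4 = 3)
Step 3: H = 12/(N(N+1)) * sum(R_i^2/n_i) - 3(N+1)
     = 12/(14*15) * (20.5^2/3 + 44.5^2/5 + 23.5^2/3 + 16.5^2/3) - 3*15
     = 0.057143 * 810.967 - 45
     = 1.340952.
Step 4: Ties present; correction factor C = 1 - 42/(14^3 - 14) = 0.984615. Corrected H = 1.340952 / 0.984615 = 1.361905.
Step 5: Under H0, H ~ chi^2(3); p-value = 0.714488.
Step 6: alpha = 0.1. fail to reject H0.

H = 1.3619, df = 3, p = 0.714488, fail to reject H0.


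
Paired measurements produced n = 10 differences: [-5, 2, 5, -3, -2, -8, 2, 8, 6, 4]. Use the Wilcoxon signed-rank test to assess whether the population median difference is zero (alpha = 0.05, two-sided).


Step 1: Drop any zero differences (none here) and take |d_i|.
|d| = [5, 2, 5, 3, 2, 8, 2, 8, 6, 4]
Step 2: Midrank |d_i| (ties get averaged ranks).
ranks: |5|->6.5, |2|->2, |5|->6.5, |3|->4, |2|->2, |8|->9.5, |2|->2, |8|->9.5, |6|->8, |4|->5
Step 3: Attach original signs; sum ranks with positive sign and with negative sign.
W+ = 2 + 6.5 + 2 + 9.5 + 8 + 5 = 33
W- = 6.5 + 4 + 2 + 9.5 = 22
(Check: W+ + W- = 55 should equal n(n+1)/2 = 55.)
Step 4: Test statistic W = min(W+, W-) = 22.
Step 5: Ties in |d|, so use the tie-corrected normal approximation.
        E[W] = n(n+1)/4 = 10*11/4 = 27.5.
        Tie groups: |d|=2 (t=3), |d|=5 (t=2), |d|=8 (t=2); sum(t^3 - t) = 36.
        Var[W] = n(n+1)(2n+1)/24 - sum(t^3-t)/48 = 2310/24 - 36/48 = 95.5.
        z = (W - E[W]) / sqrt(Var[W]) = (22 - 27.5) / 9.7724 = -0.5628.
        Two-sided p = 2*Phi(z) = 0.573565.
Step 6: alpha = 0.05. fail to reject H0.

W+ = 33, W- = 22, W = min = 22, p = 0.573565, fail to reject H0.


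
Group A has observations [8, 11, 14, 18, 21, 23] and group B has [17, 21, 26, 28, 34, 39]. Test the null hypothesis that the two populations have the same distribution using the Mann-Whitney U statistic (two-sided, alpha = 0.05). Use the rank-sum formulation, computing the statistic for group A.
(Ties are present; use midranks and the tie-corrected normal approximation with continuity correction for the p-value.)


Step 1: Combine and sort all 12 observations; assign midranks.
sorted (value, group): (8,X), (11,X), (14,X), (17,Y), (18,X), (21,X), (21,Y), (23,X), (26,Y), (28,Y), (34,Y), (39,Y)
ranks: 8->1, 11->2, 14->3, 17->4, 18->5, 21->6.5, 21->6.5, 23->8, 26->9, 28->10, 34->11, 39->12
Step 2: Rank sum for X: R1 = 1 + 2 + 3 + 5 + 6.5 + 8 = 25.5.
Step 3: U_X = R1 - n1(n1+1)/2 = 25.5 - 6*7/2 = 25.5 - 21 = 4.5.
       U_Y = n1*n2 - U_X = 36 - 4.5 = 31.5.
Step 4: Ties are present, so use the tie-corrected normal approximation (with continuity correction) for the p-value.
Step 5: p-value = 0.037041; compare to alpha = 0.05. reject H0.

U_X = 4.5, p = 0.037041, reject H0 at alpha = 0.05.


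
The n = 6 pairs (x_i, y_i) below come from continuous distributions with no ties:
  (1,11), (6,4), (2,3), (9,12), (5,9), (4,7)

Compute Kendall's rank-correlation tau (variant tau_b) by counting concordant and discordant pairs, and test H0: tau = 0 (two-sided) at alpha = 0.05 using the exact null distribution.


Step 1: Enumerate the 15 unordered pairs (i,j) with i<j and classify each by sign(x_j-x_i) * sign(y_j-y_i).
  (1,2):dx=+5,dy=-7->D; (1,3):dx=+1,dy=-8->D; (1,4):dx=+8,dy=+1->C; (1,5):dx=+4,dy=-2->D
  (1,6):dx=+3,dy=-4->D; (2,3):dx=-4,dy=-1->C; (2,4):dx=+3,dy=+8->C; (2,5):dx=-1,dy=+5->D
  (2,6):dx=-2,dy=+3->D; (3,4):dx=+7,dy=+9->C; (3,5):dx=+3,dy=+6->C; (3,6):dx=+2,dy=+4->C
  (4,5):dx=-4,dy=-3->C; (4,6):dx=-5,dy=-5->C; (5,6):dx=-1,dy=-2->C
Step 2: C = 9, D = 6, total pairs = 15.
Step 3: tau = (C - D)/(n(n-1)/2) = (9 - 6)/15 = 0.200000.
Step 4: Exact two-sided p-value (enumerate n! = 720 permutations of y under H0): p = 0.719444.
Step 5: alpha = 0.05. fail to reject H0.

tau_b = 0.2000 (C=9, D=6), p = 0.719444, fail to reject H0.


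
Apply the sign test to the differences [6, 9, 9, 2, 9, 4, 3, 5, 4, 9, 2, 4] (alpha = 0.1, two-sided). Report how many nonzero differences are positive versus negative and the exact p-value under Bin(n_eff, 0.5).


Step 1: Discard zero differences. Original n = 12; n_eff = number of nonzero differences = 12.
Nonzero differences (with sign): +6, +9, +9, +2, +9, +4, +3, +5, +4, +9, +2, +4
Step 2: Count signs: positive = 12, negative = 0.
Step 3: Under H0: P(positive) = 0.5, so the number of positives S ~ Bin(12, 0.5).
Step 4: Two-sided exact p-value = sum of Bin(12,0.5) probabilities at or below the observed probability = 0.000488.
Step 5: alpha = 0.1. reject H0.

n_eff = 12, pos = 12, neg = 0, p = 0.000488, reject H0.


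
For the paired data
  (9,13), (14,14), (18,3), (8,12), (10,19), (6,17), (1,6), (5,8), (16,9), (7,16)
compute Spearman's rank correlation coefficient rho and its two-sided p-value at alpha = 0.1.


Step 1: Rank x and y separately (midranks; no ties here).
rank(x): 9->6, 14->8, 18->10, 8->5, 10->7, 6->3, 1->1, 5->2, 16->9, 7->4
rank(y): 13->6, 14->7, 3->1, 12->5, 19->10, 17->9, 6->2, 8->3, 9->4, 16->8
Step 2: d_i = R_x(i) - R_y(i); compute d_i^2.
  (6-6)^2=0, (8-7)^2=1, (10-1)^2=81, (5-5)^2=0, (7-10)^2=9, (3-9)^2=36, (1-2)^2=1, (2-3)^2=1, (9-4)^2=25, (4-8)^2=16
sum(d^2) = 170.
Step 3: rho = 1 - 6*170 / (10*(10^2 - 1)) = 1 - 1020/990 = -0.030303.
Step 4: Under H0, t = rho * sqrt((n-2)/(1-rho^2)) = -0.0857 ~ t(8).
Step 5: Two-sided p-value from the t-distribution with 8 df = 0.933773.
Step 6: alpha = 0.1. fail to reject H0.

rho = -0.0303, p = 0.933773, fail to reject H0 at alpha = 0.1.


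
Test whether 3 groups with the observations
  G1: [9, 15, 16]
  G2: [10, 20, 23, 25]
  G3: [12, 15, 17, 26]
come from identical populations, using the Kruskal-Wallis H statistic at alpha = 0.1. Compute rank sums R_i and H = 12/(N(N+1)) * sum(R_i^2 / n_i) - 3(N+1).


Step 1: Combine all N = 11 observations and assign midranks.
sorted (value, group, rank): (9,G1,1), (10,G2,2), (12,G3,3), (15,G1,4.5), (15,G3,4.5), (16,G1,6), (17,G3,7), (20,G2,8), (23,G2,9), (25,G2,10), (26,G3,11)
Step 2: Sum ranks within each group.
R_1 = 11.5 (n_1 = 3)
R_2 = 29 (n_2 = 4)
R_3 = 25.5 (n_3 = 4)
Step 3: H = 12/(N(N+1)) * sum(R_i^2/n_i) - 3(N+1)
     = 12/(11*12) * (11.5^2/3 + 29^2/4 + 25.5^2/4) - 3*12
     = 0.090909 * 416.896 - 36
     = 1.899621.
Step 4: Ties present; correction factor C = 1 - 6/(11^3 - 11) = 0.995455. Corrected H = 1.899621 / 0.995455 = 1.908295.
Step 5: Under H0, H ~ chi^2(2); p-value = 0.385140.
Step 6: alpha = 0.1. fail to reject H0.

H = 1.9083, df = 2, p = 0.385140, fail to reject H0.


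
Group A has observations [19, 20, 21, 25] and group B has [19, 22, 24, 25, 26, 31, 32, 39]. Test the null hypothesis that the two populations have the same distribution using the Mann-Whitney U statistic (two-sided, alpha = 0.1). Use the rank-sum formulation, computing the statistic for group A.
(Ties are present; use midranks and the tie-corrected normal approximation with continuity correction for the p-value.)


Step 1: Combine and sort all 12 observations; assign midranks.
sorted (value, group): (19,X), (19,Y), (20,X), (21,X), (22,Y), (24,Y), (25,X), (25,Y), (26,Y), (31,Y), (32,Y), (39,Y)
ranks: 19->1.5, 19->1.5, 20->3, 21->4, 22->5, 24->6, 25->7.5, 25->7.5, 26->9, 31->10, 32->11, 39->12
Step 2: Rank sum for X: R1 = 1.5 + 3 + 4 + 7.5 = 16.
Step 3: U_X = R1 - n1(n1+1)/2 = 16 - 4*5/2 = 16 - 10 = 6.
       U_Y = n1*n2 - U_X = 32 - 6 = 26.
Step 4: Ties are present, so use the tie-corrected normal approximation (with continuity correction) for the p-value.
Step 5: p-value = 0.105412; compare to alpha = 0.1. fail to reject H0.

U_X = 6, p = 0.105412, fail to reject H0 at alpha = 0.1.


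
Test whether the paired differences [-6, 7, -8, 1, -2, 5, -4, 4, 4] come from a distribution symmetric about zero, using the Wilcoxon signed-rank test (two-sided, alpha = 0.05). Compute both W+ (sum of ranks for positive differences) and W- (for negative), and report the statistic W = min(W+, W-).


Step 1: Drop any zero differences (none here) and take |d_i|.
|d| = [6, 7, 8, 1, 2, 5, 4, 4, 4]
Step 2: Midrank |d_i| (ties get averaged ranks).
ranks: |6|->7, |7|->8, |8|->9, |1|->1, |2|->2, |5|->6, |4|->4, |4|->4, |4|->4
Step 3: Attach original signs; sum ranks with positive sign and with negative sign.
W+ = 8 + 1 + 6 + 4 + 4 = 23
W- = 7 + 9 + 2 + 4 = 22
(Check: W+ + W- = 45 should equal n(n+1)/2 = 45.)
Step 4: Test statistic W = min(W+, W-) = 22.
Step 5: Ties in |d|, so use the tie-corrected normal approximation.
        E[W] = n(n+1)/4 = 9*10/4 = 22.5.
        Tie groups: |d|=4 (t=3); sum(t^3 - t) = 24.
        Var[W] = n(n+1)(2n+1)/24 - sum(t^3-t)/48 = 1710/24 - 24/48 = 70.75.
        z = (W - E[W]) / sqrt(Var[W]) = (22 - 22.5) / 8.4113 = -0.0594.
        Two-sided p = 2*Phi(z) = 0.952599.
Step 6: alpha = 0.05. fail to reject H0.

W+ = 23, W- = 22, W = min = 22, p = 0.952599, fail to reject H0.


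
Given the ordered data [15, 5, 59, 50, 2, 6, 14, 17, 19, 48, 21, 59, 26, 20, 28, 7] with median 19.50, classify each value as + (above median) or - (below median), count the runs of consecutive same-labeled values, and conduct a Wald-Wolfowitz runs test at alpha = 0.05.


Step 1: Compute median = 19.50; label A = above, B = below.
Labels in order: BBAABBBBBAAAAAAB  (n_A = 8, n_B = 8)
Step 2: Count runs R = 5.
Step 3: Under H0 (random ordering), E[R] = 2*n_A*n_B/(n_A+n_B) + 1 = 2*8*8/16 + 1 = 9.0000.
        Var[R] = 2*n_A*n_B*(2*n_A*n_B - n_A - n_B) / ((n_A+n_B)^2 * (n_A+n_B-1)) = 14336/3840 = 3.7333.
        SD[R] = 1.9322.
Step 4: Continuity-corrected z = (R + 0.5 - E[R]) / SD[R] = (5 + 0.5 - 9.0000) / 1.9322 = -1.8114.
Step 5: Two-sided p-value via normal approximation = 2*(1 - Phi(|z|)) = 0.070076.
Step 6: alpha = 0.05. fail to reject H0.

R = 5, z = -1.8114, p = 0.070076, fail to reject H0.


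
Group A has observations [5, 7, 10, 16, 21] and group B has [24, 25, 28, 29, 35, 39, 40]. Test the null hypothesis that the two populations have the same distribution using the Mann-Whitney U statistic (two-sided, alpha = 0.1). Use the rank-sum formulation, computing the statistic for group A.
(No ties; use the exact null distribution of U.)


Step 1: Combine and sort all 12 observations; assign midranks.
sorted (value, group): (5,X), (7,X), (10,X), (16,X), (21,X), (24,Y), (25,Y), (28,Y), (29,Y), (35,Y), (39,Y), (40,Y)
ranks: 5->1, 7->2, 10->3, 16->4, 21->5, 24->6, 25->7, 28->8, 29->9, 35->10, 39->11, 40->12
Step 2: Rank sum for X: R1 = 1 + 2 + 3 + 4 + 5 = 15.
Step 3: U_X = R1 - n1(n1+1)/2 = 15 - 5*6/2 = 15 - 15 = 0.
       U_Y = n1*n2 - U_X = 35 - 0 = 35.
Step 4: No ties, so the exact null distribution of U (based on enumerating the C(12,5) = 792 equally likely rank assignments) gives the two-sided p-value.
Step 5: p-value = 0.002525; compare to alpha = 0.1. reject H0.

U_X = 0, p = 0.002525, reject H0 at alpha = 0.1.


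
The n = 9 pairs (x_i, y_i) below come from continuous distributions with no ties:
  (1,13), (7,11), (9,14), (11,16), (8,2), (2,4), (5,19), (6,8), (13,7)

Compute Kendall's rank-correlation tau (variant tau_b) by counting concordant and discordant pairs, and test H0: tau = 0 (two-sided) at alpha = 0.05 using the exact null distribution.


Step 1: Enumerate the 36 unordered pairs (i,j) with i<j and classify each by sign(x_j-x_i) * sign(y_j-y_i).
  (1,2):dx=+6,dy=-2->D; (1,3):dx=+8,dy=+1->C; (1,4):dx=+10,dy=+3->C; (1,5):dx=+7,dy=-11->D
  (1,6):dx=+1,dy=-9->D; (1,7):dx=+4,dy=+6->C; (1,8):dx=+5,dy=-5->D; (1,9):dx=+12,dy=-6->D
  (2,3):dx=+2,dy=+3->C; (2,4):dx=+4,dy=+5->C; (2,5):dx=+1,dy=-9->D; (2,6):dx=-5,dy=-7->C
  (2,7):dx=-2,dy=+8->D; (2,8):dx=-1,dy=-3->C; (2,9):dx=+6,dy=-4->D; (3,4):dx=+2,dy=+2->C
  (3,5):dx=-1,dy=-12->C; (3,6):dx=-7,dy=-10->C; (3,7):dx=-4,dy=+5->D; (3,8):dx=-3,dy=-6->C
  (3,9):dx=+4,dy=-7->D; (4,5):dx=-3,dy=-14->C; (4,6):dx=-9,dy=-12->C; (4,7):dx=-6,dy=+3->D
  (4,8):dx=-5,dy=-8->C; (4,9):dx=+2,dy=-9->D; (5,6):dx=-6,dy=+2->D; (5,7):dx=-3,dy=+17->D
  (5,8):dx=-2,dy=+6->D; (5,9):dx=+5,dy=+5->C; (6,7):dx=+3,dy=+15->C; (6,8):dx=+4,dy=+4->C
  (6,9):dx=+11,dy=+3->C; (7,8):dx=+1,dy=-11->D; (7,9):dx=+8,dy=-12->D; (8,9):dx=+7,dy=-1->D
Step 2: C = 18, D = 18, total pairs = 36.
Step 3: tau = (C - D)/(n(n-1)/2) = (18 - 18)/36 = 0.000000.
Step 4: Exact two-sided p-value (enumerate n! = 362880 permutations of y under H0): p = 1.000000.
Step 5: alpha = 0.05. fail to reject H0.

tau_b = 0.0000 (C=18, D=18), p = 1.000000, fail to reject H0.


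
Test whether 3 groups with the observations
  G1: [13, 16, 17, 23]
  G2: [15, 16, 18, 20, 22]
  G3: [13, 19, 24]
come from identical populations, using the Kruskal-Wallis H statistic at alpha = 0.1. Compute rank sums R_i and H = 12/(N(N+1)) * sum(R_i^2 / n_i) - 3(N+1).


Step 1: Combine all N = 12 observations and assign midranks.
sorted (value, group, rank): (13,G1,1.5), (13,G3,1.5), (15,G2,3), (16,G1,4.5), (16,G2,4.5), (17,G1,6), (18,G2,7), (19,G3,8), (20,G2,9), (22,G2,10), (23,G1,11), (24,G3,12)
Step 2: Sum ranks within each group.
R_1 = 23 (n_1 = 4)
R_2 = 33.5 (n_2 = 5)
R_3 = 21.5 (n_3 = 3)
Step 3: H = 12/(N(N+1)) * sum(R_i^2/n_i) - 3(N+1)
     = 12/(12*13) * (23^2/4 + 33.5^2/5 + 21.5^2/3) - 3*13
     = 0.076923 * 510.783 - 39
     = 0.291026.
Step 4: Ties present; correction factor C = 1 - 12/(12^3 - 12) = 0.993007. Corrected H = 0.291026 / 0.993007 = 0.293075.
Step 5: Under H0, H ~ chi^2(2); p-value = 0.863693.
Step 6: alpha = 0.1. fail to reject H0.

H = 0.2931, df = 2, p = 0.863693, fail to reject H0.


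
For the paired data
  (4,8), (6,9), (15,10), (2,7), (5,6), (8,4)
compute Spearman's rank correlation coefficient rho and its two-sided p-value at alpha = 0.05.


Step 1: Rank x and y separately (midranks; no ties here).
rank(x): 4->2, 6->4, 15->6, 2->1, 5->3, 8->5
rank(y): 8->4, 9->5, 10->6, 7->3, 6->2, 4->1
Step 2: d_i = R_x(i) - R_y(i); compute d_i^2.
  (2-4)^2=4, (4-5)^2=1, (6-6)^2=0, (1-3)^2=4, (3-2)^2=1, (5-1)^2=16
sum(d^2) = 26.
Step 3: rho = 1 - 6*26 / (6*(6^2 - 1)) = 1 - 156/210 = 0.257143.
Step 4: Under H0, t = rho * sqrt((n-2)/(1-rho^2)) = 0.5322 ~ t(4).
Step 5: Two-sided p-value from the t-distribution with 4 df = 0.622787.
Step 6: alpha = 0.05. fail to reject H0.

rho = 0.2571, p = 0.622787, fail to reject H0 at alpha = 0.05.


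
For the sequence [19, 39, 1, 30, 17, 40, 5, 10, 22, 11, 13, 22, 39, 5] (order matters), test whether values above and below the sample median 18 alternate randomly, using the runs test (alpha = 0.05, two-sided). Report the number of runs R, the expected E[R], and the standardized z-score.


Step 1: Compute median = 18; label A = above, B = below.
Labels in order: AABABABBABBAAB  (n_A = 7, n_B = 7)
Step 2: Count runs R = 10.
Step 3: Under H0 (random ordering), E[R] = 2*n_A*n_B/(n_A+n_B) + 1 = 2*7*7/14 + 1 = 8.0000.
        Var[R] = 2*n_A*n_B*(2*n_A*n_B - n_A - n_B) / ((n_A+n_B)^2 * (n_A+n_B-1)) = 8232/2548 = 3.2308.
        SD[R] = 1.7974.
Step 4: Continuity-corrected z = (R - 0.5 - E[R]) / SD[R] = (10 - 0.5 - 8.0000) / 1.7974 = 0.8345.
Step 5: Two-sided p-value via normal approximation = 2*(1 - Phi(|z|)) = 0.403986.
Step 6: alpha = 0.05. fail to reject H0.

R = 10, z = 0.8345, p = 0.403986, fail to reject H0.


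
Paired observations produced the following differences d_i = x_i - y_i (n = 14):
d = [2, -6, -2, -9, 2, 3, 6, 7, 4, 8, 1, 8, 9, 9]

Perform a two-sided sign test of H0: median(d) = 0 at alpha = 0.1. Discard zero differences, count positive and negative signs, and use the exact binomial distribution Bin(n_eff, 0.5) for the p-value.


Step 1: Discard zero differences. Original n = 14; n_eff = number of nonzero differences = 14.
Nonzero differences (with sign): +2, -6, -2, -9, +2, +3, +6, +7, +4, +8, +1, +8, +9, +9
Step 2: Count signs: positive = 11, negative = 3.
Step 3: Under H0: P(positive) = 0.5, so the number of positives S ~ Bin(14, 0.5).
Step 4: Two-sided exact p-value = sum of Bin(14,0.5) probabilities at or below the observed probability = 0.057373.
Step 5: alpha = 0.1. reject H0.

n_eff = 14, pos = 11, neg = 3, p = 0.057373, reject H0.


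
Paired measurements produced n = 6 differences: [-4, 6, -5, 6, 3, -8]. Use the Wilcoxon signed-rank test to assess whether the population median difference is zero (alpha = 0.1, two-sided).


Step 1: Drop any zero differences (none here) and take |d_i|.
|d| = [4, 6, 5, 6, 3, 8]
Step 2: Midrank |d_i| (ties get averaged ranks).
ranks: |4|->2, |6|->4.5, |5|->3, |6|->4.5, |3|->1, |8|->6
Step 3: Attach original signs; sum ranks with positive sign and with negative sign.
W+ = 4.5 + 4.5 + 1 = 10
W- = 2 + 3 + 6 = 11
(Check: W+ + W- = 21 should equal n(n+1)/2 = 21.)
Step 4: Test statistic W = min(W+, W-) = 10.
Step 5: Ties in |d|, so use the tie-corrected normal approximation.
        E[W] = n(n+1)/4 = 6*7/4 = 10.5.
        Tie groups: |d|=6 (t=2); sum(t^3 - t) = 6.
        Var[W] = n(n+1)(2n+1)/24 - sum(t^3-t)/48 = 546/24 - 6/48 = 22.625.
        z = (W - E[W]) / sqrt(Var[W]) = (10 - 10.5) / 4.7566 = -0.1051.
        Two-sided p = 2*Phi(z) = 0.916282.
Step 6: alpha = 0.1. fail to reject H0.

W+ = 10, W- = 11, W = min = 10, p = 0.916282, fail to reject H0.


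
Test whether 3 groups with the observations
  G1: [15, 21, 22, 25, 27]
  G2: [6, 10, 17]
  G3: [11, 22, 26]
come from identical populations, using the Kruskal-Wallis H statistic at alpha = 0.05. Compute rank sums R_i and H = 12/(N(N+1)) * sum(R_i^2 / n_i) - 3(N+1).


Step 1: Combine all N = 11 observations and assign midranks.
sorted (value, group, rank): (6,G2,1), (10,G2,2), (11,G3,3), (15,G1,4), (17,G2,5), (21,G1,6), (22,G1,7.5), (22,G3,7.5), (25,G1,9), (26,G3,10), (27,G1,11)
Step 2: Sum ranks within each group.
R_1 = 37.5 (n_1 = 5)
R_2 = 8 (n_2 = 3)
R_3 = 20.5 (n_3 = 3)
Step 3: H = 12/(N(N+1)) * sum(R_i^2/n_i) - 3(N+1)
     = 12/(11*12) * (37.5^2/5 + 8^2/3 + 20.5^2/3) - 3*12
     = 0.090909 * 442.667 - 36
     = 4.242424.
Step 4: Ties present; correction factor C = 1 - 6/(11^3 - 11) = 0.995455. Corrected H = 4.242424 / 0.995455 = 4.261796.
Step 5: Under H0, H ~ chi^2(2); p-value = 0.118731.
Step 6: alpha = 0.05. fail to reject H0.

H = 4.2618, df = 2, p = 0.118731, fail to reject H0.


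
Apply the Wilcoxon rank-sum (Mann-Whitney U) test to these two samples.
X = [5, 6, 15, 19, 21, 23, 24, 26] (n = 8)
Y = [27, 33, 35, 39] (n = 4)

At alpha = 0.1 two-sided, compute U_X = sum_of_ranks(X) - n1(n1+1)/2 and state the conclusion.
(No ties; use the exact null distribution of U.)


Step 1: Combine and sort all 12 observations; assign midranks.
sorted (value, group): (5,X), (6,X), (15,X), (19,X), (21,X), (23,X), (24,X), (26,X), (27,Y), (33,Y), (35,Y), (39,Y)
ranks: 5->1, 6->2, 15->3, 19->4, 21->5, 23->6, 24->7, 26->8, 27->9, 33->10, 35->11, 39->12
Step 2: Rank sum for X: R1 = 1 + 2 + 3 + 4 + 5 + 6 + 7 + 8 = 36.
Step 3: U_X = R1 - n1(n1+1)/2 = 36 - 8*9/2 = 36 - 36 = 0.
       U_Y = n1*n2 - U_X = 32 - 0 = 32.
Step 4: No ties, so the exact null distribution of U (based on enumerating the C(12,8) = 495 equally likely rank assignments) gives the two-sided p-value.
Step 5: p-value = 0.004040; compare to alpha = 0.1. reject H0.

U_X = 0, p = 0.004040, reject H0 at alpha = 0.1.


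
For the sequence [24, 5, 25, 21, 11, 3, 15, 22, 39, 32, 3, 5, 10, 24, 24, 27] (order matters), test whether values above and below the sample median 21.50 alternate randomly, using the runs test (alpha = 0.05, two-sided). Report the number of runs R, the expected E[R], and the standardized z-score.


Step 1: Compute median = 21.50; label A = above, B = below.
Labels in order: ABABBBBAAABBBAAA  (n_A = 8, n_B = 8)
Step 2: Count runs R = 7.
Step 3: Under H0 (random ordering), E[R] = 2*n_A*n_B/(n_A+n_B) + 1 = 2*8*8/16 + 1 = 9.0000.
        Var[R] = 2*n_A*n_B*(2*n_A*n_B - n_A - n_B) / ((n_A+n_B)^2 * (n_A+n_B-1)) = 14336/3840 = 3.7333.
        SD[R] = 1.9322.
Step 4: Continuity-corrected z = (R + 0.5 - E[R]) / SD[R] = (7 + 0.5 - 9.0000) / 1.9322 = -0.7763.
Step 5: Two-sided p-value via normal approximation = 2*(1 - Phi(|z|)) = 0.437558.
Step 6: alpha = 0.05. fail to reject H0.

R = 7, z = -0.7763, p = 0.437558, fail to reject H0.


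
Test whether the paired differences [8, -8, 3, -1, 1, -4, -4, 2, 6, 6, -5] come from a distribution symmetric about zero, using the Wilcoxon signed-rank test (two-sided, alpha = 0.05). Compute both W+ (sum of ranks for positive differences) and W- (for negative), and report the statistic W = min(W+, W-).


Step 1: Drop any zero differences (none here) and take |d_i|.
|d| = [8, 8, 3, 1, 1, 4, 4, 2, 6, 6, 5]
Step 2: Midrank |d_i| (ties get averaged ranks).
ranks: |8|->10.5, |8|->10.5, |3|->4, |1|->1.5, |1|->1.5, |4|->5.5, |4|->5.5, |2|->3, |6|->8.5, |6|->8.5, |5|->7
Step 3: Attach original signs; sum ranks with positive sign and with negative sign.
W+ = 10.5 + 4 + 1.5 + 3 + 8.5 + 8.5 = 36
W- = 10.5 + 1.5 + 5.5 + 5.5 + 7 = 30
(Check: W+ + W- = 66 should equal n(n+1)/2 = 66.)
Step 4: Test statistic W = min(W+, W-) = 30.
Step 5: Ties in |d|, so use the tie-corrected normal approximation.
        E[W] = n(n+1)/4 = 11*12/4 = 33.
        Tie groups: |d|=1 (t=2), |d|=4 (t=2), |d|=6 (t=2), |d|=8 (t=2); sum(t^3 - t) = 24.
        Var[W] = n(n+1)(2n+1)/24 - sum(t^3-t)/48 = 3036/24 - 24/48 = 126.
        z = (W - E[W]) / sqrt(Var[W]) = (30 - 33) / 11.2250 = -0.2673.
        Two-sided p = 2*Phi(z) = 0.789268.
Step 6: alpha = 0.05. fail to reject H0.

W+ = 36, W- = 30, W = min = 30, p = 0.789268, fail to reject H0.


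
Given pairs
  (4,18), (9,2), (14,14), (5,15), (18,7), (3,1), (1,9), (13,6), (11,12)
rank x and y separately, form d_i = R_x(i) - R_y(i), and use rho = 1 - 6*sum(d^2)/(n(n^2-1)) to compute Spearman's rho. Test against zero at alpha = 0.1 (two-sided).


Step 1: Rank x and y separately (midranks; no ties here).
rank(x): 4->3, 9->5, 14->8, 5->4, 18->9, 3->2, 1->1, 13->7, 11->6
rank(y): 18->9, 2->2, 14->7, 15->8, 7->4, 1->1, 9->5, 6->3, 12->6
Step 2: d_i = R_x(i) - R_y(i); compute d_i^2.
  (3-9)^2=36, (5-2)^2=9, (8-7)^2=1, (4-8)^2=16, (9-4)^2=25, (2-1)^2=1, (1-5)^2=16, (7-3)^2=16, (6-6)^2=0
sum(d^2) = 120.
Step 3: rho = 1 - 6*120 / (9*(9^2 - 1)) = 1 - 720/720 = 0.000000.
Step 4: Under H0, t = rho * sqrt((n-2)/(1-rho^2)) = 0.0000 ~ t(7).
Step 5: Two-sided p-value from the t-distribution with 7 df = 1.000000.
Step 6: alpha = 0.1. fail to reject H0.

rho = 0.0000, p = 1.000000, fail to reject H0 at alpha = 0.1.
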